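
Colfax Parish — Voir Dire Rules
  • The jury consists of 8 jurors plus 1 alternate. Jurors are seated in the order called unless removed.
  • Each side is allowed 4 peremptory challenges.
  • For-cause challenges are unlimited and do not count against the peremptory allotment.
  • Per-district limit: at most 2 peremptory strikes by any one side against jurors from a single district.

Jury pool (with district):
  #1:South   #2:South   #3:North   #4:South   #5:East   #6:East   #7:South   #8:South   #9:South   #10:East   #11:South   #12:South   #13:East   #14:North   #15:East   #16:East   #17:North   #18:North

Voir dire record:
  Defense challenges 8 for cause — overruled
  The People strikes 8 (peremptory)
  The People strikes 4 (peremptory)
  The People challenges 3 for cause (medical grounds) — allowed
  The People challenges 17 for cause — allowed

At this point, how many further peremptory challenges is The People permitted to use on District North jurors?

The People peremptories so far: #8, #4 — 2 of 4 used, 2 left overall.
Against District North: none yet — per-district cap 2 leaves 2.
Binding limit: min(2, 2) = 2.

2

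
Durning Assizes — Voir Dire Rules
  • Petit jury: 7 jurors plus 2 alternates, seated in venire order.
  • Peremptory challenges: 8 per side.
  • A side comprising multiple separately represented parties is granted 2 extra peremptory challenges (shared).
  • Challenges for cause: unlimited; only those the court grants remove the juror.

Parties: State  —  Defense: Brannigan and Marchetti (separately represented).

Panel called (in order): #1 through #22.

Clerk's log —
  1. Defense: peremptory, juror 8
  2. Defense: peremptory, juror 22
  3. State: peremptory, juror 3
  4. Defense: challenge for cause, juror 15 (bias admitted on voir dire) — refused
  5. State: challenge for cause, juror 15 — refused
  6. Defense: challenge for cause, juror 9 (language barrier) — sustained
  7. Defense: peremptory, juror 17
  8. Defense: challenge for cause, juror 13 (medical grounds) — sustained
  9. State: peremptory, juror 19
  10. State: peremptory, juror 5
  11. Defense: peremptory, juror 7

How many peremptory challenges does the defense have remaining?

Defense allotment: 8 base + 2 multi-party = 10.
Defense peremptories used: #8, #22, #17, #7 — 4 (for-cause on #15, #9, #13 don't count).
Remaining: 10 − 4 = 6.

6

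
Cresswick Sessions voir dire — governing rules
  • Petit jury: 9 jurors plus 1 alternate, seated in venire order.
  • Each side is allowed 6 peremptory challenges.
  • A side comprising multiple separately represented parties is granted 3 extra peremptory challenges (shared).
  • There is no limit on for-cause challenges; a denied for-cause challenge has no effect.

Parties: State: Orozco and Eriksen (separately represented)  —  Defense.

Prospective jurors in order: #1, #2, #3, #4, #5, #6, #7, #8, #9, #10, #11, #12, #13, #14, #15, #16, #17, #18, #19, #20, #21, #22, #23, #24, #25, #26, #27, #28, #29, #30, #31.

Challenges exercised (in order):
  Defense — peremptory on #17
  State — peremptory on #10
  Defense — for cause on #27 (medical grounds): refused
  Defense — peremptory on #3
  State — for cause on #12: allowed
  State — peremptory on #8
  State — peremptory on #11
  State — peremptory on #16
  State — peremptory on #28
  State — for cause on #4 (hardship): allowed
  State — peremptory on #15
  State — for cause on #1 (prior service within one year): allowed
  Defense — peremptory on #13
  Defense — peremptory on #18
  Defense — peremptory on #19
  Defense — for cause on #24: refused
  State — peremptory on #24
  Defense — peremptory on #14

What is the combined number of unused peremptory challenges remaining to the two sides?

2

State allotment: 6 base + 3 multi-party = 9. Defense allotment: 6.
State peremptories used: #10, #8, #11, #16, #28, #15, #24 — 7 (for-cause on #12, #4, #1 don't count).
Defense peremptories used: #17, #3, #13, #18, #19, #14 — 6 (for-cause on #27, #24 don't count).
Remaining: (9 − 7) + (6 − 6) = 2.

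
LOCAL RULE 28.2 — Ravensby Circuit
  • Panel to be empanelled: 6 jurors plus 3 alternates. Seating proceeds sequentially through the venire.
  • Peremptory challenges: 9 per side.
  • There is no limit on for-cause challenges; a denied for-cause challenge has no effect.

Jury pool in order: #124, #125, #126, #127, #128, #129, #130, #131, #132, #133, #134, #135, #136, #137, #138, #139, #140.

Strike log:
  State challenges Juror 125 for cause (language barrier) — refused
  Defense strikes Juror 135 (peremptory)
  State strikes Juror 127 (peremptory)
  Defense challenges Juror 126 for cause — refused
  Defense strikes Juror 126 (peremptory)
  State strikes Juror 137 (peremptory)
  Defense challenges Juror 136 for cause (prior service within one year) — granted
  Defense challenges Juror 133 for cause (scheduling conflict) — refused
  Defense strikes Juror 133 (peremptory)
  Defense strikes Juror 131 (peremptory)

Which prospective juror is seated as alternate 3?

Removed: #126, #127, #131, #133, #135, #136, #137. (#125 stays — for-cause denied.)
Seating in order: seats 1–6 → #124, #125, #128, #129, #130, #132; alternates → #134, #138, #139.
So alternate 3 is #139.

139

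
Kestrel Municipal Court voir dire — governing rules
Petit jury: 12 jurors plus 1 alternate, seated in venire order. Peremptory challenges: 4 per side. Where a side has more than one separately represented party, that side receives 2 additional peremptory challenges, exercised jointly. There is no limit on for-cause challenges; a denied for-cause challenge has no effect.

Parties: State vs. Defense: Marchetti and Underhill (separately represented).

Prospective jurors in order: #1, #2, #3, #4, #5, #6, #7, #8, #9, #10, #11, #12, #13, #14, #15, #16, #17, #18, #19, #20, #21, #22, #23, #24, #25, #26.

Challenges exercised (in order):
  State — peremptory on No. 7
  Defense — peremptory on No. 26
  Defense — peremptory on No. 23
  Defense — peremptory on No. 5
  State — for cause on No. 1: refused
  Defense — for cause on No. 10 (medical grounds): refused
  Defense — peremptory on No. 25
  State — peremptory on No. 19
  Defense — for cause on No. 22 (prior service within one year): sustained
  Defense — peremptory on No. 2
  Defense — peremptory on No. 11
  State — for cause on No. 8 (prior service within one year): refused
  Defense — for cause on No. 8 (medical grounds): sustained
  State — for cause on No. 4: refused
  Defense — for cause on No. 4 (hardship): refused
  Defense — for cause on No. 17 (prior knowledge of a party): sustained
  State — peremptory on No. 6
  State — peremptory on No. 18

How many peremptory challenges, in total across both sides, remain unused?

0

State allotment: 4. Defense allotment: 4 base + 2 multi-party = 6.
State peremptories used: #7, #19, #6, #18 — 4 (for-cause on #1, #8, #4 don't count).
Defense peremptories used: #26, #23, #5, #25, #2, #11 — 6 (for-cause on #10, #22, #8, #4, #17 don't count).
Remaining: (4 − 4) + (6 − 6) = 0.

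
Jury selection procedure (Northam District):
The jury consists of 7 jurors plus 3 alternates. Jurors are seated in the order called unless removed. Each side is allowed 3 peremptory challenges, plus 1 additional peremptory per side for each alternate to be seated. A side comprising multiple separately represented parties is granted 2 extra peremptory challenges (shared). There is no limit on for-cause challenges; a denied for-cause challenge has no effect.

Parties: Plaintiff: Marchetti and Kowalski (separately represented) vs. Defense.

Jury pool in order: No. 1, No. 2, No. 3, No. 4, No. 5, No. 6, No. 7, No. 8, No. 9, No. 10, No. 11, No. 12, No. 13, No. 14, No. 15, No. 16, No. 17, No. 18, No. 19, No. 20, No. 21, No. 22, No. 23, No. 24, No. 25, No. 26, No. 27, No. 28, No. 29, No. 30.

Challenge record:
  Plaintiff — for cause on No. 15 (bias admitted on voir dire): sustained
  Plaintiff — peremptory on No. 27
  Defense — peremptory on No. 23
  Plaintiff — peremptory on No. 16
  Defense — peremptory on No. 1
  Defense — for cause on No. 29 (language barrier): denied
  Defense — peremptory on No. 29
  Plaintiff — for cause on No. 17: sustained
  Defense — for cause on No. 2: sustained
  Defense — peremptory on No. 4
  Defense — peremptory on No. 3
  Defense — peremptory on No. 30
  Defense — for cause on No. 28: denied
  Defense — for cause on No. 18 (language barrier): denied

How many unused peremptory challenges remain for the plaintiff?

Plaintiff allotment: 3 base + 1 × 3 alternates + 2 multi-party = 8.
Plaintiff peremptories used: #27, #16 — 2 (for-cause on #15, #17 don't count).
Remaining: 8 − 2 = 6.

6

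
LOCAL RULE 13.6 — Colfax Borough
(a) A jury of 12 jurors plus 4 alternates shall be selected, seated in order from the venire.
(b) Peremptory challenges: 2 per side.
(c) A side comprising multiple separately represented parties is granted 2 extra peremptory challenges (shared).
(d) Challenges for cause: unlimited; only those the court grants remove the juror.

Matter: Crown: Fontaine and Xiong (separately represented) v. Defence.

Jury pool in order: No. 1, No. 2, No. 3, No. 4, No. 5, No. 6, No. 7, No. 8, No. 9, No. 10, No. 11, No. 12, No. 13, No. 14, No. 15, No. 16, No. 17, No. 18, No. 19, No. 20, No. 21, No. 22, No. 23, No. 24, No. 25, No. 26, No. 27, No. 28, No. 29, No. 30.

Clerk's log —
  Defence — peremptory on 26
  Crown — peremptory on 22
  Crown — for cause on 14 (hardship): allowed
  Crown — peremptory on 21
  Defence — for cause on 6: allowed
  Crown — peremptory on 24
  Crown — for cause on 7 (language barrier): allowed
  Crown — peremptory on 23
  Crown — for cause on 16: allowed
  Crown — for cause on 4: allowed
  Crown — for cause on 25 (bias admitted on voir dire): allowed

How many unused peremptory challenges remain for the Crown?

0

Crown allotment: 2 base + 2 multi-party = 4.
Crown peremptories used: #22, #21, #24, #23 — 4 (for-cause on #14, #7, #16, #4, #25 don't count).
Remaining: 4 − 4 = 0.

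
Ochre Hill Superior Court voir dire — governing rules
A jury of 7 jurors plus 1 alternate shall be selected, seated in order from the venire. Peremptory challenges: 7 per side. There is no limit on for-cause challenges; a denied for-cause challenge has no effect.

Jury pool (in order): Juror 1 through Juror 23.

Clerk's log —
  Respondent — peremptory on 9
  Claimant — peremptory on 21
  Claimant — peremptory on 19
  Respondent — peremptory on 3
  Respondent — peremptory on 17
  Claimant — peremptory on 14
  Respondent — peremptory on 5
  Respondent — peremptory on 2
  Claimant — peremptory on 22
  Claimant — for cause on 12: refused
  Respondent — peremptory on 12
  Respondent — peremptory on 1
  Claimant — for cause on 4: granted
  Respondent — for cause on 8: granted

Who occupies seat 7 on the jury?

16

Removed: #1, #2, #3, #4, #5, #8, #9, #12, #14, #17, #19, #21, #22.
Filling seats in venire order through position 7: #6, #7, #10, #11, #13, #15, #16.
So seat 7 is #16.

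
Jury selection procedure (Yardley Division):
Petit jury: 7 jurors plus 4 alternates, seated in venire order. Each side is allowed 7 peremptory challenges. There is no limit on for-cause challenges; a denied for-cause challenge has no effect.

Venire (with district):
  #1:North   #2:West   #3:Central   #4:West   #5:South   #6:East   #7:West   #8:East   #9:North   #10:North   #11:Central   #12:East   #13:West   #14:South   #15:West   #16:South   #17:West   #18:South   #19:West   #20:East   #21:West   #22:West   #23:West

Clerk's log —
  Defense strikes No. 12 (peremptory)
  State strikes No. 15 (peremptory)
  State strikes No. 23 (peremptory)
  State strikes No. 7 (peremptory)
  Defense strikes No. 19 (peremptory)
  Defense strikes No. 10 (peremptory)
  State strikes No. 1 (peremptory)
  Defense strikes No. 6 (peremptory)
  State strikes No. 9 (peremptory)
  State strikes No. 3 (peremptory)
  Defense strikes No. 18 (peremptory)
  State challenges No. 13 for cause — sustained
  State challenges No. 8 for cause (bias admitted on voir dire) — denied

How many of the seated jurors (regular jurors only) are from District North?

0

Removed: #1, #3, #6, #7, #9, #10, #12, #13, #15, #18, #19, #23.
Seated jurors 1–7: #2, #4, #5, #8, #11, #14, #16 (alternates #17, #20, #21, #22 not counted).
None of those are in District North → 0.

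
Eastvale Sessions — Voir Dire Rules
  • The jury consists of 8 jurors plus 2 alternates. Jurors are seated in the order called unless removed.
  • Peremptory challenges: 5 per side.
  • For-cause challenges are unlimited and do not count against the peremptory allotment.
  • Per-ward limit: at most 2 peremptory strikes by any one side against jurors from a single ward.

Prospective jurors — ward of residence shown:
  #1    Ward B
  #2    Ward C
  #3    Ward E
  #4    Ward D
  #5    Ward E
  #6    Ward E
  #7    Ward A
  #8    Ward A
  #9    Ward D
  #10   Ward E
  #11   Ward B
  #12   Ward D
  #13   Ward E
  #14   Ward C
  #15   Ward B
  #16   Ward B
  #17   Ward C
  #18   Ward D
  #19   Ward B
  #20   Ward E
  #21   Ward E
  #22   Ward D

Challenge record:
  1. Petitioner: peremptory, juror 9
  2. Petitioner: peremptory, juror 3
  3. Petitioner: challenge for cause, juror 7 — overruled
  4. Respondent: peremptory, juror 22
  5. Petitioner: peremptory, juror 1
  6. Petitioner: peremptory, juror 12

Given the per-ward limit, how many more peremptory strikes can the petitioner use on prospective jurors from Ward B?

1

Petitioner peremptories so far: #9, #3, #1, #12 — 4 of 5 used, 1 left overall.
Against Ward B: #1 — 1 used; per-ward cap 2 leaves 1.
Binding limit: min(1, 1) = 1.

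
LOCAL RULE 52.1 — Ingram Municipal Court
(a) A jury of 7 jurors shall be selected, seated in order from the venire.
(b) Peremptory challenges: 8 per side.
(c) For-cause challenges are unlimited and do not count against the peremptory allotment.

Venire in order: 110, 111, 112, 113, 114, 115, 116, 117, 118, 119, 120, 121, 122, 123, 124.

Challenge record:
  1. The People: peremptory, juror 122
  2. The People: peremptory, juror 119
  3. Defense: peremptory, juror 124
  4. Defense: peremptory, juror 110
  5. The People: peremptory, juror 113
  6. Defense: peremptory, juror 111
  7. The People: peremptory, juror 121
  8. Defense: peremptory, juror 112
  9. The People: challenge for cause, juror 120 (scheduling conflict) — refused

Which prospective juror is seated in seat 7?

123

Removed: #110, #111, #112, #113, #119, #121, #122, #124. (#120 stays — for-cause denied.)
Filling seats in venire order through position 7: #114, #115, #116, #117, #118, #120, #123.
So seat 7 is #123.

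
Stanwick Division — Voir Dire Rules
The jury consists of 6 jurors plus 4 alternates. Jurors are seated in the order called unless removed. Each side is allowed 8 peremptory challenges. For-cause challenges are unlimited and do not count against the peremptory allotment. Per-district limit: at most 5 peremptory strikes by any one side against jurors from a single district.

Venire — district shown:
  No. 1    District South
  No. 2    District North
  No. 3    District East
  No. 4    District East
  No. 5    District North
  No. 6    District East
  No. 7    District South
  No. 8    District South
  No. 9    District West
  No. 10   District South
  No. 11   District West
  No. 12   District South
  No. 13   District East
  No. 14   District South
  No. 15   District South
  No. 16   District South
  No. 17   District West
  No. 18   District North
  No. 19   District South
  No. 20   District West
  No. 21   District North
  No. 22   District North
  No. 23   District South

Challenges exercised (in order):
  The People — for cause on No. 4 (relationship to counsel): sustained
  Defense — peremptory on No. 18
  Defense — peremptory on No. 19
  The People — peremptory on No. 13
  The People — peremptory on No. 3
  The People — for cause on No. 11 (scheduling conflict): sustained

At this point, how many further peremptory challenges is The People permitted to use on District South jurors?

5

The People peremptories so far: #13, #3 — 2 of 8 used, 6 left overall.
Against District South: none yet — per-district cap 5 leaves 5.
Binding limit: min(6, 5) = 5.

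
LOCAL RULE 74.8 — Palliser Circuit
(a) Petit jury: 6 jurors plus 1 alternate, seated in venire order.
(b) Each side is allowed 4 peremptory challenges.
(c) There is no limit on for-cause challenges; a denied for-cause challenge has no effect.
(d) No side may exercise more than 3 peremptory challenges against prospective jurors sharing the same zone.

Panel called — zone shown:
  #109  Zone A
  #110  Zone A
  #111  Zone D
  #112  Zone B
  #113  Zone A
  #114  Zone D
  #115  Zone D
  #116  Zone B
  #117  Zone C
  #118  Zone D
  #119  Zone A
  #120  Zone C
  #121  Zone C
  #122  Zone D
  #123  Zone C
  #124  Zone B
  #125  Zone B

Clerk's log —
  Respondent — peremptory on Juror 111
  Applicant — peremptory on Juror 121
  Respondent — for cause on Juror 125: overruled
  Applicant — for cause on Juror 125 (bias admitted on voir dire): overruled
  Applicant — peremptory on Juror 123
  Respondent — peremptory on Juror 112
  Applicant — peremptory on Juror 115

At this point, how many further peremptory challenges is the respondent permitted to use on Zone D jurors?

Respondent peremptories so far: #111, #112 — 2 of 4 used, 2 left overall.
Against Zone D: #111 — 1 used; per-zone cap 3 leaves 2.
Binding limit: min(2, 2) = 2.

2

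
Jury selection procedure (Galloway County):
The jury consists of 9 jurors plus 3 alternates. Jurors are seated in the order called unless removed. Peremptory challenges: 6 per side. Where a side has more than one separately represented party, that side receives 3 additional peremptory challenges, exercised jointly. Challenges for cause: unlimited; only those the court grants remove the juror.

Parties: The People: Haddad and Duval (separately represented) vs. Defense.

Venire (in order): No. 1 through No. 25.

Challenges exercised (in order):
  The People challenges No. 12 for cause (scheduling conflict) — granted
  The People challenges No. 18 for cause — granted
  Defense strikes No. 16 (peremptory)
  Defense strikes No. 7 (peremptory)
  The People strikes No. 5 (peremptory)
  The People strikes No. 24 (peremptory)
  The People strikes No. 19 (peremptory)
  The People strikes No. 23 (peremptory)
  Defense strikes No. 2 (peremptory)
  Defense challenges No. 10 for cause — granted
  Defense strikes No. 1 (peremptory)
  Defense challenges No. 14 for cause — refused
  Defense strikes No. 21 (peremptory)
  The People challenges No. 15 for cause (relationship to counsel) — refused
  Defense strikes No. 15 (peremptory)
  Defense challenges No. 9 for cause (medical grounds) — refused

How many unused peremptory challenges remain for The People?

5

The People allotment: 6 base + 3 multi-party = 9.
The People peremptories used: #5, #24, #19, #23 — 4 (for-cause on #12, #18, #15 don't count).
Remaining: 9 − 4 = 5.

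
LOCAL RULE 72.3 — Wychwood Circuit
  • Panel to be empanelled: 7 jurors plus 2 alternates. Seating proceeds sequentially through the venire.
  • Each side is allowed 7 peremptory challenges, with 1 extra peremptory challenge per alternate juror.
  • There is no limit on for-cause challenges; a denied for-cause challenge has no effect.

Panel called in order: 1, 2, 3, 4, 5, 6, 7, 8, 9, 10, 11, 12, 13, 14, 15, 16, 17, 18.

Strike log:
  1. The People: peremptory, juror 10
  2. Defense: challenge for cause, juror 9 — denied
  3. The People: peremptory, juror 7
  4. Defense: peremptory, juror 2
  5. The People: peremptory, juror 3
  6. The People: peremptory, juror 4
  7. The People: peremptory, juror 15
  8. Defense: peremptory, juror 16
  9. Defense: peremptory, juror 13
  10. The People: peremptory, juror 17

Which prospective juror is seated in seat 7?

Removed: #2, #3, #4, #7, #10, #13, #15, #16, #17. (#9 stays — for-cause denied.)
Seating in order: seats 1–7 → #1, #5, #6, #8, #9, #11, #12; alternates → #14, #18.
So seat 7 is #12.

12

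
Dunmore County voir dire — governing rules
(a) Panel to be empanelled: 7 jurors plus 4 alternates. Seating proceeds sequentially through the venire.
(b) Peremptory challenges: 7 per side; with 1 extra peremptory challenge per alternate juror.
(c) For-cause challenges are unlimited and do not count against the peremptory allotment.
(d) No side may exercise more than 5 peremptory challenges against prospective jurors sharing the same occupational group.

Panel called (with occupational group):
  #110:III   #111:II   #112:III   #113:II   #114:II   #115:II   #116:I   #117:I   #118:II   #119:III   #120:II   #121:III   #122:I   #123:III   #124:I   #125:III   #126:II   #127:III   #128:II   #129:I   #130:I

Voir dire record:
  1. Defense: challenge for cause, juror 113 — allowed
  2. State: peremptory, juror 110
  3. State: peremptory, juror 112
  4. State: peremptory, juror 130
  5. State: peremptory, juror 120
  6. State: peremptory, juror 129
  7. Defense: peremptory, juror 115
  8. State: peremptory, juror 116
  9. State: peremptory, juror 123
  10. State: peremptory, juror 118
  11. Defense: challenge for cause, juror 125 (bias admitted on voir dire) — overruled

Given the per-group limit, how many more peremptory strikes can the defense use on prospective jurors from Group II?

4

Defense peremptories so far: #115 — 1 of 11 used, 10 left overall.
Against Group II: #115 — 1 used; per-group cap 5 leaves 4.
Binding limit: min(10, 4) = 4.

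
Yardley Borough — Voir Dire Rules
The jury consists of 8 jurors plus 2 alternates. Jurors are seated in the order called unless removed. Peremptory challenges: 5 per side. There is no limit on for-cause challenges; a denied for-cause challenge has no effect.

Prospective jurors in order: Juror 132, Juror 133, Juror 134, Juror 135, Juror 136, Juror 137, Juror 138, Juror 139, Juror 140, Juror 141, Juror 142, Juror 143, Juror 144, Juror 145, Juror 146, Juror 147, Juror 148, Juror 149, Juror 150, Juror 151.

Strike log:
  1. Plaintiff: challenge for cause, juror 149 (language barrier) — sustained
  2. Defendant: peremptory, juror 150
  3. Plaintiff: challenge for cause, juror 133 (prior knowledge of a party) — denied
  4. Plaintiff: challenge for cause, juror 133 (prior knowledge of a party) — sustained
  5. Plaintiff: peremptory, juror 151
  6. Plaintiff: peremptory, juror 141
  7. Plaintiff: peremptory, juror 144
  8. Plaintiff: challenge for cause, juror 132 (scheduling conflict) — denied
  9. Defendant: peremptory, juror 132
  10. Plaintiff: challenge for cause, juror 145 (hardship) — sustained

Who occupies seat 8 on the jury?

Removed: #132, #133, #141, #144, #145, #149, #150, #151.
Filling seats in venire order through position 8: #134, #135, #136, #137, #138, #139, #140, #142.
So seat 8 is #142.

142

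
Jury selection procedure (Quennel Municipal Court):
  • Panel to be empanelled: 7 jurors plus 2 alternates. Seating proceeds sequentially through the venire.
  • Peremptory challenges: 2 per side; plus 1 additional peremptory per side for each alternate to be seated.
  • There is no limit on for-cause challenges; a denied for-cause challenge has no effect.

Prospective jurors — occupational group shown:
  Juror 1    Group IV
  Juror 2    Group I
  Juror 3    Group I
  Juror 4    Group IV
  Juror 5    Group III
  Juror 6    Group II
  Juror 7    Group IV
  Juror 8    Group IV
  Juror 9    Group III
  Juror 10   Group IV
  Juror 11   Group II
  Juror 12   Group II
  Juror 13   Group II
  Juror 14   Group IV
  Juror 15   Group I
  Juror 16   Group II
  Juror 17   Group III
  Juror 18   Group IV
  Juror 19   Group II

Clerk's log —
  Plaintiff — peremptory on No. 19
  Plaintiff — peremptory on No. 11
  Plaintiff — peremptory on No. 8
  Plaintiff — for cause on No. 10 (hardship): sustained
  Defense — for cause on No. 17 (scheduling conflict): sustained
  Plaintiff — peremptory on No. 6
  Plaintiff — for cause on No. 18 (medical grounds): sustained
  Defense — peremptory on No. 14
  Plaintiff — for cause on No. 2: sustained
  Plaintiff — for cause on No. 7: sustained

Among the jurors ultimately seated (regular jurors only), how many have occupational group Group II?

2

Removed: #2, #6, #7, #8, #10, #11, #14, #17, #18, #19.
Seated jurors 1–7: #1, #3, #4, #5, #9, #12, #13 (alternates #15, #16 not counted).
Of those, in Group II: #12, #13 → 2.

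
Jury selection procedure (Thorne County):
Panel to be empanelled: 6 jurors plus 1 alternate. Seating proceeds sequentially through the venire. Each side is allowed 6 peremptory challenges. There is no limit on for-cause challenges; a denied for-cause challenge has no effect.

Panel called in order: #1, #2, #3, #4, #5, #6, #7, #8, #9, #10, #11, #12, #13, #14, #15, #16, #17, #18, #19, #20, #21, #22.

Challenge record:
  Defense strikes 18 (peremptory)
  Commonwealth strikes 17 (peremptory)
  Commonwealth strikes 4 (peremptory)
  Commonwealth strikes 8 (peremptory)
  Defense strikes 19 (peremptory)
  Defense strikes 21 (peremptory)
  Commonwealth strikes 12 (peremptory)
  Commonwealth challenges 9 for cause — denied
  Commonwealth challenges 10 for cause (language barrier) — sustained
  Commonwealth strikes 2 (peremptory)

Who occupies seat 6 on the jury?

9

Removed: #2, #4, #8, #10, #12, #17, #18, #19, #21. (#9 stays — for-cause denied.)
Filling seats in venire order through position 6: #1, #3, #5, #6, #7, #9.
So seat 6 is #9.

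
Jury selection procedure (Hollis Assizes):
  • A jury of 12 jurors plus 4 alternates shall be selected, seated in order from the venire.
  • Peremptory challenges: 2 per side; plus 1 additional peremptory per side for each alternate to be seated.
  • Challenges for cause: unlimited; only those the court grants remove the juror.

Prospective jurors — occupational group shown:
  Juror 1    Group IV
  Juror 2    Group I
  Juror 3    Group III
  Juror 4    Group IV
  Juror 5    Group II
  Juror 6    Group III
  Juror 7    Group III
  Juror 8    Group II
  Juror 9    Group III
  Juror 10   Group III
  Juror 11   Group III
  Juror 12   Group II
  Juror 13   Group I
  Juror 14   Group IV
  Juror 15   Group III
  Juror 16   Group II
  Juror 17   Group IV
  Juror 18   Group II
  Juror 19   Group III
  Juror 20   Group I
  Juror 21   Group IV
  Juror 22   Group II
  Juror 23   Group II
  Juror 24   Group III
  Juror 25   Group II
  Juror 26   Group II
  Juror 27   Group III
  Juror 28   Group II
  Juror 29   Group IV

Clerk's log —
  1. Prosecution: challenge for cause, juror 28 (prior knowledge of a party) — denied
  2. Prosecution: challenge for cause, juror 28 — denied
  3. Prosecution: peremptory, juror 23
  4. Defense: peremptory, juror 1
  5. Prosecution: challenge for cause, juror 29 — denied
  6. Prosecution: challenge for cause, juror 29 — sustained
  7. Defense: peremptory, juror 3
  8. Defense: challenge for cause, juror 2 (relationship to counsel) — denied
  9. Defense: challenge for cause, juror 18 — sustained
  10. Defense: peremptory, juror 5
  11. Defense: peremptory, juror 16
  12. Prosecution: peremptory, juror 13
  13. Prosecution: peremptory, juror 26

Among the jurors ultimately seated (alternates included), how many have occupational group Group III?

Removed: #1, #3, #5, #13, #16, #18, #23, #26, #29.
Seated (16 incl. alternates): #2, #4, #6, #7, #8, #9, #10, #11, #12, #14, #15, #17, #19, #20, #21, #22.
Of those, in Group III: #6, #7, #9, #10, #11, #15, #19 → 7.

7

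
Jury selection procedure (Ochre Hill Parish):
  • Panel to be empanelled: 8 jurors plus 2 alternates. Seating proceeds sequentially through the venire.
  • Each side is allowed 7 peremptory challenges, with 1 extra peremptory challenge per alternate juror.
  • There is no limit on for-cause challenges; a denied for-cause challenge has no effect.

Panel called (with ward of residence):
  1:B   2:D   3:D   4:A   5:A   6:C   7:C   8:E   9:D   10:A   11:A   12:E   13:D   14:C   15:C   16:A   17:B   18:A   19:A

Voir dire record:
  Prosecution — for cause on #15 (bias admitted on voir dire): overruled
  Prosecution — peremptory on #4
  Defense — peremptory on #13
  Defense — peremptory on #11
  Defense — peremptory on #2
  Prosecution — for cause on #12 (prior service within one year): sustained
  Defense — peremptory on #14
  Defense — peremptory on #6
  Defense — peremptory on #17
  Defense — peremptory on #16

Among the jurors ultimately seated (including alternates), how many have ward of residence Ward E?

Removed: #2, #4, #6, #11, #12, #13, #14, #16, #17.
Seated (10 incl. alternates): #1, #3, #5, #7, #8, #9, #10, #15, #18, #19.
Of those, in Ward E: #8 → 1.

1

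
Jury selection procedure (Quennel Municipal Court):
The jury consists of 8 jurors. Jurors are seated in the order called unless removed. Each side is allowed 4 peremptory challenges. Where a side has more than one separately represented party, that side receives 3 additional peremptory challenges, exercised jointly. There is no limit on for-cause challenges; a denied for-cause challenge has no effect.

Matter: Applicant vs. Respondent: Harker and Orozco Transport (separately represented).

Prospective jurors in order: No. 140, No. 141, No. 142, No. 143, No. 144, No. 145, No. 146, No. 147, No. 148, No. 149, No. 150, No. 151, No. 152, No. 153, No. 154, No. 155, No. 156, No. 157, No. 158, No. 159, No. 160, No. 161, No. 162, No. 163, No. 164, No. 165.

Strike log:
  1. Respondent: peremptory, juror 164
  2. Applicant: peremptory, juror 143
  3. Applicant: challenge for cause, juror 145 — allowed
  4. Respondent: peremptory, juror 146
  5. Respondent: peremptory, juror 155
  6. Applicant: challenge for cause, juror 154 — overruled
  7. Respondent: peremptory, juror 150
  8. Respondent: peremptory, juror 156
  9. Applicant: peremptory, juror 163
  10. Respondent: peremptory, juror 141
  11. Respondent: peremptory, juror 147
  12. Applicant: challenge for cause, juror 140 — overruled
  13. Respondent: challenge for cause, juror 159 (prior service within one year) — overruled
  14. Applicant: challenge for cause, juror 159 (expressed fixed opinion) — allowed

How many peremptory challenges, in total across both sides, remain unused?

Applicant allotment: 4. Respondent allotment: 4 base + 3 multi-party = 7.
Applicant peremptories used: #143, #163 — 2 (for-cause on #145, #154, #140, #159 don't count).
Respondent peremptories used: #164, #146, #155, #150, #156, #141, #147 — 7 (the for-cause on #159 doesn't count).
Remaining: (4 − 2) + (7 − 7) = 2.

2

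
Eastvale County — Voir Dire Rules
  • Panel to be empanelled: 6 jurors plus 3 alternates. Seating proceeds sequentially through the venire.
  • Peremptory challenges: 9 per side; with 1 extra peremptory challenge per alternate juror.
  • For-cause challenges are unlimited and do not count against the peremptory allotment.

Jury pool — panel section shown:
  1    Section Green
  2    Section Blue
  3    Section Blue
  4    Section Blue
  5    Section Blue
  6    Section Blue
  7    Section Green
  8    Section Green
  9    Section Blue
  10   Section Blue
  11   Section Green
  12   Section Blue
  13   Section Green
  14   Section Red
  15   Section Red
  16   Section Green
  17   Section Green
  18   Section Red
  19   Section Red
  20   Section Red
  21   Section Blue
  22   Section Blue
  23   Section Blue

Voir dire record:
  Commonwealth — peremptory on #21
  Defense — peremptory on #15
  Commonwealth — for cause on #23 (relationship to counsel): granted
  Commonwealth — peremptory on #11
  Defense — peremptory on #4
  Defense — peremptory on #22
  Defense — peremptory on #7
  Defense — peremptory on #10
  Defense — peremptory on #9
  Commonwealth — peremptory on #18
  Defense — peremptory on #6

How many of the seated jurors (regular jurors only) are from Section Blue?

Removed: #4, #6, #7, #9, #10, #11, #15, #18, #21, #22, #23.
Seated jurors 1–6: #1, #2, #3, #5, #8, #12 (alternates #13, #14, #16 not counted).
Of those, in Section Blue: #2, #3, #5, #12 → 4.

4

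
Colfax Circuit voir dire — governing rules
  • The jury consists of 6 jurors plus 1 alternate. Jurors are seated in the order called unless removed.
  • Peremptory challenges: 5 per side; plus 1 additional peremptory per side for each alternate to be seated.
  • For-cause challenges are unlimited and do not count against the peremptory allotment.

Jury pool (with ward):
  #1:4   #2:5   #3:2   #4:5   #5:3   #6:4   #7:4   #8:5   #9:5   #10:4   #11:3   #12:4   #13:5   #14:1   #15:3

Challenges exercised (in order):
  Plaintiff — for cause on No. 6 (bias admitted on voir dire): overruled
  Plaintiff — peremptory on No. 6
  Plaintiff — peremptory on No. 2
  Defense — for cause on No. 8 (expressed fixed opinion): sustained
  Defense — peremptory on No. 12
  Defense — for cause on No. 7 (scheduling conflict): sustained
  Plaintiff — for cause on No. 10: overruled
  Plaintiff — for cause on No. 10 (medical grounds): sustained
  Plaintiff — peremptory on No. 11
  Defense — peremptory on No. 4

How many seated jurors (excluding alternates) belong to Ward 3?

1

Removed: #2, #4, #6, #7, #8, #10, #11, #12.
Seated jurors 1–6: #1, #3, #5, #9, #13, #14 (alternates #15 not counted).
Of those, in Ward 3: #5 → 1.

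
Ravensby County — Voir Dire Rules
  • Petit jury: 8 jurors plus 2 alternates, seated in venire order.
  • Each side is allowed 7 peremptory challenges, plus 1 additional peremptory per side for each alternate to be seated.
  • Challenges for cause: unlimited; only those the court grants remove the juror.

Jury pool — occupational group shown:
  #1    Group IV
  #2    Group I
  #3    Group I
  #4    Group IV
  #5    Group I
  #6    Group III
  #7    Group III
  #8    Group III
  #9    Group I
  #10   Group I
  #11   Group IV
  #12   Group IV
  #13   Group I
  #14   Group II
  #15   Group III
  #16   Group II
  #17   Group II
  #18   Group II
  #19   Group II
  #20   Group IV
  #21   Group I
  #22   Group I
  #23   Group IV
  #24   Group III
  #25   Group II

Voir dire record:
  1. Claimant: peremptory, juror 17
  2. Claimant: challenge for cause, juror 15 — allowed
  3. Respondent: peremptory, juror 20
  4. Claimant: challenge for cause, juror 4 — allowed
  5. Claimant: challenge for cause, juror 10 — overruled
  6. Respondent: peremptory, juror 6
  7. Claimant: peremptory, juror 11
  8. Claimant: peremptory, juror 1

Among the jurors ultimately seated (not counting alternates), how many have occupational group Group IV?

Removed: #1, #4, #6, #11, #15, #17, #20.
Seated jurors 1–8: #2, #3, #5, #7, #8, #9, #10, #12 (alternates #13, #14 not counted).
Of those, in Group IV: #12 → 1.

1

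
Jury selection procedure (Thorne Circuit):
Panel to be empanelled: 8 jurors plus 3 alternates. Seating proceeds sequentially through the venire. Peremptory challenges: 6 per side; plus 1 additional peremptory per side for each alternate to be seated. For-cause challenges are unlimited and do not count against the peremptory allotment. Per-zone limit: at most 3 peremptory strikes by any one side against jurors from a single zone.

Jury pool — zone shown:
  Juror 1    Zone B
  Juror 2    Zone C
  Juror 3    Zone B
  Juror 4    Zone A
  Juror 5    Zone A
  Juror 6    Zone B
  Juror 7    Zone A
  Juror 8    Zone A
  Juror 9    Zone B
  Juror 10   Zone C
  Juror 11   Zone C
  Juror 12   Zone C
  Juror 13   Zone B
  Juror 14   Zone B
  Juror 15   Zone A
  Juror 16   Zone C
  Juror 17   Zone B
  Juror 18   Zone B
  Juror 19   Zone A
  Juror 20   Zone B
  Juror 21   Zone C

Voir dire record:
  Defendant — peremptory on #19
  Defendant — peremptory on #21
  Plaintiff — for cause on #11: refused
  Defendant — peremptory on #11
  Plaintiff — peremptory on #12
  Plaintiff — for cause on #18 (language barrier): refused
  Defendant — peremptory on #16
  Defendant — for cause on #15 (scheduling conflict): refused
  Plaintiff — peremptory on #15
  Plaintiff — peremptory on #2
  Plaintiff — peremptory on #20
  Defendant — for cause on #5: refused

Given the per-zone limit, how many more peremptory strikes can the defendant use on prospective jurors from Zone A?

2

Defendant peremptories so far: #19, #21, #11, #16 — 4 of 9 used, 5 left overall.
Against Zone A: #19 — 1 used; per-zone cap 3 leaves 2.
Binding limit: min(5, 2) = 2.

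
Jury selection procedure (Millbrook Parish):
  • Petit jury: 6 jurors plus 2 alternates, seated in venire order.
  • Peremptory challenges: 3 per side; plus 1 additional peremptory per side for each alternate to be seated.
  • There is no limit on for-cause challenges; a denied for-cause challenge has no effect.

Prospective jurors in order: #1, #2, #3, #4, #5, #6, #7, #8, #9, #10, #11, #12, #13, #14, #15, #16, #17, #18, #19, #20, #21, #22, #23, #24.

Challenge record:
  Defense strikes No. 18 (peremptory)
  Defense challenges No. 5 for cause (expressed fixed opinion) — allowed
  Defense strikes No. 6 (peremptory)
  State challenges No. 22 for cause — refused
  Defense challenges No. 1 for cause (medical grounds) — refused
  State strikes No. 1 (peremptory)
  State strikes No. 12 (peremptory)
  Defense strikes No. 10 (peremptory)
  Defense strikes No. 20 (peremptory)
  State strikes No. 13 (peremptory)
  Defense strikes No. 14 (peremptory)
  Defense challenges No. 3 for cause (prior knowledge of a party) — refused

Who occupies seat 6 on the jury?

9

Removed: #1, #5, #6, #10, #12, #13, #14, #18, #20. (#3, #22 stay — for-cause denied.)
Filling seats in venire order through position 6: #2, #3, #4, #7, #8, #9.
So seat 6 is #9.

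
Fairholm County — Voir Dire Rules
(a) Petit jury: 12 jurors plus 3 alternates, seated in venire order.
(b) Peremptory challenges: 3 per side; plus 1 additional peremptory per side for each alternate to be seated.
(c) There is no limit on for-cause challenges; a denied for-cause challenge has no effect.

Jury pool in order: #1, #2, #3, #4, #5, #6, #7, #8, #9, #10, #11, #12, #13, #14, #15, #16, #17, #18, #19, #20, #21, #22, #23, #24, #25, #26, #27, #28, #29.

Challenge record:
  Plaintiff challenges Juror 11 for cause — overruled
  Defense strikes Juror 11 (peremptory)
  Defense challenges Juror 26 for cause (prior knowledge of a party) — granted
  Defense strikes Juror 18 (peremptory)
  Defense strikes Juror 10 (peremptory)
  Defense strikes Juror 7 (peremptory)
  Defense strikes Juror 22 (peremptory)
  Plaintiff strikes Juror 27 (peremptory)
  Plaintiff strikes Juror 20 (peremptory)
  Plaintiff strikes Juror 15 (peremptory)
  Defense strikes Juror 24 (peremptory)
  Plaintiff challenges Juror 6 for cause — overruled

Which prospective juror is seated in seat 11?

14

Removed: #7, #10, #11, #15, #18, #20, #22, #24, #26, #27. (#6 stays — for-cause denied.)
Seating in order: seats 1–12 → #1, #2, #3, #4, #5, #6, #8, #9, #12, #13, #14, #16; alternates → #17, #19, #21.
So seat 11 is #14.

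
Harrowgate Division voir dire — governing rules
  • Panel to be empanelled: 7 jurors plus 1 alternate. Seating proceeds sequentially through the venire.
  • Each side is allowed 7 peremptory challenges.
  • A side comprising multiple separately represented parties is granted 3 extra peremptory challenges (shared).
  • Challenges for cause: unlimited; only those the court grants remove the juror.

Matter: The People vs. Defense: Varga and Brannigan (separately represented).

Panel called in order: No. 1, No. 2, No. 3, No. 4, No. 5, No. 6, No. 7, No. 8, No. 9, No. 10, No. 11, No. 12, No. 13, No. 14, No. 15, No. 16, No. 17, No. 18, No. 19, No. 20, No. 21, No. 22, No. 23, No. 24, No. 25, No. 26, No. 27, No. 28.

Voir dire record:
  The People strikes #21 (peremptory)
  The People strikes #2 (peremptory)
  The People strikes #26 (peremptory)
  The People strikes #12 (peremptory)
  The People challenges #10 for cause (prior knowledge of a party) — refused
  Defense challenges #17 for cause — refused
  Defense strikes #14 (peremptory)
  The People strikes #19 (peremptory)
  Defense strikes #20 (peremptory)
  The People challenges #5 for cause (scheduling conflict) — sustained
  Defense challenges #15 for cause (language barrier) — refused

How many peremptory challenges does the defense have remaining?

Defense allotment: 7 base + 3 multi-party = 10.
Defense peremptories used: #14, #20 — 2 (for-cause on #17, #15 don't count).
Remaining: 10 − 2 = 8.

8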